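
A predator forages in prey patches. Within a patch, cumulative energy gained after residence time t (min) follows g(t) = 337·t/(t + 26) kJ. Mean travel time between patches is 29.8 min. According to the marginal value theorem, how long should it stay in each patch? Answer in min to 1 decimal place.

Maximise g(t)/(T+t): set derivative to zero → g'(t)(T+t) = g(t).
g'(t) = 337·26/(t + 26)². Setting 337·26/(t+26)² = 337t/[(t+26)(29.8+t)] gives 26(29.8+t) = t(t+26), so t² = 26×29.8 = 774.8.
t* = √774.8 = 27.84 min.

27.8 min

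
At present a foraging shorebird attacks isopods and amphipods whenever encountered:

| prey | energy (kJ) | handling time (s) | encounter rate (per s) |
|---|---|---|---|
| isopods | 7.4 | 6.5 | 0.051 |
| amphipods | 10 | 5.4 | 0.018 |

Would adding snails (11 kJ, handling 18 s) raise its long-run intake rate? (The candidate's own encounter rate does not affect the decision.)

Yes

On isopods and amphipods alone, R = ΣλE/(1+Σλh) = 0.5574/1.429 = 0.3901 kJ/s.
snails: E/h = 11/18 = 0.6111 kJ/s.
Since 0.6111 > R, including snails increases the long-run rate.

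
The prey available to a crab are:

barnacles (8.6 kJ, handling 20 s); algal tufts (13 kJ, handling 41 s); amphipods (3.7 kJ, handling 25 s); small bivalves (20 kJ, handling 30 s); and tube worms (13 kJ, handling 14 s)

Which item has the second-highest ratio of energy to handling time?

In descending order of E/h:
tube worms: 13/14 = 0.929 kJ/s
small bivalves: 20/30 = 0.667 kJ/s
barnacles: 8.6/20 = 0.43 kJ/s
algal tufts: 13/41 = 0.317 kJ/s
amphipods: 3.7/25 = 0.148 kJ/s

small bivalves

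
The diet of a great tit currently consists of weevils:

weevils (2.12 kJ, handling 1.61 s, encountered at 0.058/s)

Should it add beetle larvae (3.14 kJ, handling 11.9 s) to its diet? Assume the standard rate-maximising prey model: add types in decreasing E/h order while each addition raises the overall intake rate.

Yes

Intake rate on the current diet: R = (0.058×2.12) / (1 + 0.058×1.61) = 0.123/1.093 = 0.1125 kJ/s.
Profitability of beetle larvae: 3.14/11.9 = 0.2639 kJ/s.
0.2639 > 0.1125, so adding beetle larvae raises the average — include it.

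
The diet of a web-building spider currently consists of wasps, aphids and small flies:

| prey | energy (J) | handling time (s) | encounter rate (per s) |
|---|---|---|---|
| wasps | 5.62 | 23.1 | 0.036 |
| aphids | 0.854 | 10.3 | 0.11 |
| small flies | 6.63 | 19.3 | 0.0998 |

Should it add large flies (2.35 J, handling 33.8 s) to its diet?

No

Intake rate on the current diet: R = (0.036×5.62 + 0.11×0.854 + 0.0998×6.63) / (1 + 0.036×23.1 + 0.11×10.3 + 0.0998×19.3) = 0.9579/4.891 = 0.1959 J/s.
large flies: E/h = 2.35/33.8 = 0.06953 J/s.
0.06953 < 0.1959, so adding large flies would lower the average — exclude it.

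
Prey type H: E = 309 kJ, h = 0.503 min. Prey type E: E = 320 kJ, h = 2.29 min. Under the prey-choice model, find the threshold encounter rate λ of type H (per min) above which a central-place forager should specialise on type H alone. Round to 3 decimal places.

The zero-one rule: include type E iff E₂/h₂ > λE₁/(1+λh₁). Equality gives the switch point.
λE₁h₂ = E₂ + λE₂h₁ ⇒ λ = E₂/(E₁h₂ − E₂h₁) = 320/(707.6 − 161) = 0.5854 per min.

0.585 per min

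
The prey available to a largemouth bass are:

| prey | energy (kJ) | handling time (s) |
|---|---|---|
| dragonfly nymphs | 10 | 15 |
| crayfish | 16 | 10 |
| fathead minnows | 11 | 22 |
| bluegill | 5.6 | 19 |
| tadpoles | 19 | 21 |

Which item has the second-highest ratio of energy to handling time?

In descending order of E/h:
crayfish: 16/10 = 1.6 kJ/s
tadpoles: 19/21 = 0.905 kJ/s
dragonfly nymphs: 10/15 = 0.667 kJ/s
fathead minnows: 11/22 = 0.5 kJ/s
bluegill: 5.6/19 = 0.295 kJ/s

tadpoles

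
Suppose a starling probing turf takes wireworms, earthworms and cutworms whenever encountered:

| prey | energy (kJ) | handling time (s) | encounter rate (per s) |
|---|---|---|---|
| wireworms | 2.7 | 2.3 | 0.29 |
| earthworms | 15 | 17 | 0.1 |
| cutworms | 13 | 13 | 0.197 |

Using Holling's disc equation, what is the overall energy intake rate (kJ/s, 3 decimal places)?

Energy encountered per unit search time: 0.29×2.7 + 0.1×15 + 0.197×13 = 4.844 kJ/s.
Handling time per unit search time: 0.29×2.3 + 0.1×17 + 0.197×13 = 4.928.
Rate = 4.844/(1 + 4.928) = 0.8171 kJ/s.

0.817 kJ/s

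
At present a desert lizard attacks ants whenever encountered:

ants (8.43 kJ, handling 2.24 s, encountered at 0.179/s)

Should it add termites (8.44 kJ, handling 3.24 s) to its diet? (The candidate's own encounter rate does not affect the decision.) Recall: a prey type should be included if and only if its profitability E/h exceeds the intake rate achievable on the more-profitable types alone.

On ants alone, R = ΣλE/(1+Σλh) = 1.509/1.401 = 1.077 kJ/s.
termites: E/h = 8.44/3.24 = 2.605 kJ/s.
Since 2.605 > R, including termites increases the long-run rate.

Yes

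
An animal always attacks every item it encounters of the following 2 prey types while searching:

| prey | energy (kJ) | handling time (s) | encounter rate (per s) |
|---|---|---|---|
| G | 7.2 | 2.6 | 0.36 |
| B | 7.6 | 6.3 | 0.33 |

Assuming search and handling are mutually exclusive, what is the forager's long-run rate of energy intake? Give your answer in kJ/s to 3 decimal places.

Energy encountered per unit search time: 0.36×7.2 + 0.33×7.6 = 5.1 kJ/s.
Handling time per unit search time: 0.36×2.6 + 0.33×6.3 = 3.015.
Rate = 5.1/(1 + 3.015) = 1.27 kJ/s.

1.270 kJ/s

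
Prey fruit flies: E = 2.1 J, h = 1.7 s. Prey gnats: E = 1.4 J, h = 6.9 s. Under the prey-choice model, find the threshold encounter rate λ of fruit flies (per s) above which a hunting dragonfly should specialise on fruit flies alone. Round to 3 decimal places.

At the threshold, the rate on fruit flies alone equals the profitability of gnats: λ·2.1/(1 + λ·1.7) = 1.4/6.9 = 0.2029.
Rearranging, λ(2.1 − 0.2029×1.7) = 0.2029, so λ = 0.2029/1.755 = 0.1156 per s.

0.116 per s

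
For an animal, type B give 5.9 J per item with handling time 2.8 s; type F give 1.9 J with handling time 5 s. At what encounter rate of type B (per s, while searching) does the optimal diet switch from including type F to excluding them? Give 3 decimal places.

0.079 per s

Drop type F once their profitability E₂/h₂ falls below the rate achievable on type B alone: E₂/h₂ = λE₁/(1 + λh₁).
Solve for λ: λE₁h₂ = E₂(1 + λh₁) → λ(E₁h₂ − E₂h₁) = E₂ → λ = E₂/(E₁h₂ − E₂h₁).
λ = 1.9/(5.9×5 − 1.9×2.8) = 1.9/24.18 = 0.07858 per s.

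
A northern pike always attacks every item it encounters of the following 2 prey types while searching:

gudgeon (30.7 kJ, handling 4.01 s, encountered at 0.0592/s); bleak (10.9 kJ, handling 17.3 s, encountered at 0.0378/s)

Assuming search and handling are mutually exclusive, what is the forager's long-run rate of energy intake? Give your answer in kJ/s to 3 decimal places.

Energy encountered per unit search time: 0.0592×30.7 + 0.0378×10.9 = 2.229 kJ/s.
Handling time per unit search time: 0.0592×4.01 + 0.0378×17.3 = 0.8913.
Rate = 2.229/(1 + 0.8913) = 1.179 kJ/s.

1.179 kJ/s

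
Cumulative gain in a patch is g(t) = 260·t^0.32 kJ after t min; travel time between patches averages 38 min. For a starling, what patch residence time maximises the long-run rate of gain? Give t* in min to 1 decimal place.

Maximise g(t)/(T+t): set derivative to zero → g'(t)(T+t) = g(t).
g'(t) = 0.32·260·t^-0.68. Setting 0.32·260·t^-0.68 = 260·t^0.32/(38+t) gives 0.32(38+t) = t, so 0.68·t = 0.32×38.
t* = 0.32×38/0.68 = 17.88 min.

17.9 min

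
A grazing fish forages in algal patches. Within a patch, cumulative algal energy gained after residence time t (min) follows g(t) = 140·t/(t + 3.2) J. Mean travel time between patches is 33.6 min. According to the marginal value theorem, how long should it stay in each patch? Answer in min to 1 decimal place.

10.4 min

Optimal t* satisfies g'(t*) = g(t*)/(T + t*).
g'(t) = 140·3.2/(t + 3.2)². Setting 140·3.2/(t+3.2)² = 140t/[(t+3.2)(33.6+t)] gives 3.2(33.6+t) = t(t+3.2), so t² = 3.2×33.6 = 107.5.
t* = √107.5 = 10.37 min.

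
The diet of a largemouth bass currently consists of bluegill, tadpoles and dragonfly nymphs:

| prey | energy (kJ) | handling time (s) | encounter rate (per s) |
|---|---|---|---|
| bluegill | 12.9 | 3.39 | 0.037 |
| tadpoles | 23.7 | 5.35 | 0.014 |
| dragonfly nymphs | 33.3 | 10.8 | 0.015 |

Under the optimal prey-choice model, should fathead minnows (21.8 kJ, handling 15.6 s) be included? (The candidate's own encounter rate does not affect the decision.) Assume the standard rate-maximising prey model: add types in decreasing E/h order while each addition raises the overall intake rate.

Intake rate on the current diet: R = (0.037×12.9 + 0.014×23.7 + 0.015×33.3) / (1 + 0.037×3.39 + 0.014×5.35 + 0.015×10.8) = 1.309/1.362 = 0.9606 kJ/s.
Profitability of fathead minnows: 21.8/15.6 = 1.397 kJ/s.
1.397 > 0.9606, so adding fathead minnows raises the average — include it.

Yes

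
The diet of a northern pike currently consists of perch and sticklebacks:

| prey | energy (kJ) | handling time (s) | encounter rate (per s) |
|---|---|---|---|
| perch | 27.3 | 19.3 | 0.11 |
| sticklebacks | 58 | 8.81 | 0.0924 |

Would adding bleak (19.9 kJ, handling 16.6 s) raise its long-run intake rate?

No

Intake rate on the current diet: R = (0.11×27.3 + 0.0924×58) / (1 + 0.11×19.3 + 0.0924×8.81) = 8.362/3.937 = 2.124 kJ/s.
Profitability of bleak: 19.9/16.6 = 1.199 kJ/s.
Since 1.199 < R, time spent handling bleak is better spent searching.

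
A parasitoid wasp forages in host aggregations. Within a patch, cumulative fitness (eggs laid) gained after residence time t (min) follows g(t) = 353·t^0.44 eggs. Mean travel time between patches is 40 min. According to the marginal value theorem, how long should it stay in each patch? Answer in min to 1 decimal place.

By the marginal value theorem, leave when the instantaneous gain rate g'(t) equals the habitat-wide average g(t)/(T + t).
g'(t) = 0.44·353·t^-0.56. Setting 0.44·353·t^-0.56 = 353·t^0.44/(40+t) gives 0.44(40+t) = t, so 0.56·t = 0.44×40.
t* = 0.44×40/0.56 = 31.43 min.

31.4 min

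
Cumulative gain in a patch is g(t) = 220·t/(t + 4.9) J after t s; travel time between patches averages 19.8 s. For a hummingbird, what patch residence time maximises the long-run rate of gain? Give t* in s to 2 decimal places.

Optimal t* satisfies g'(t*) = g(t*)/(T + t*).
g'(t) = 220·4.9/(t + 4.9)². Setting 220·4.9/(t+4.9)² = 220t/[(t+4.9)(19.8+t)] gives 4.9(19.8+t) = t(t+4.9), so t² = 4.9×19.8 = 97.02.
t* = √97.02 = 9.85 s.

9.85 s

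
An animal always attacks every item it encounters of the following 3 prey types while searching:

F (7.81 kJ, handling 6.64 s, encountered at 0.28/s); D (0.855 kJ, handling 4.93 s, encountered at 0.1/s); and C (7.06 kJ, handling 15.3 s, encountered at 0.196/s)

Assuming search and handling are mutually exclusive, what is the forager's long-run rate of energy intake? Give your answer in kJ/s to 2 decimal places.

R = Σλ_iE_i / (1 + Σλ_ih_i)
Numerator: 0.28×7.81 + 0.1×0.855 + 0.196×7.06 = 3.656
Denominator: 1 + 0.28×6.64 + 0.1×4.93 + 0.196×15.3 = 6.351
R = 3.656/6.351 = 0.5757 kJ/s

0.58 kJ/s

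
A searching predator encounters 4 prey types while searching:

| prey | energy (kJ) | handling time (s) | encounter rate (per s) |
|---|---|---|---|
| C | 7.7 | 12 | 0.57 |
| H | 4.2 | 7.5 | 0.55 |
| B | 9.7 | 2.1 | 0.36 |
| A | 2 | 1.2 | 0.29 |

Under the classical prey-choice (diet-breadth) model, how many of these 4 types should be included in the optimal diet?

1

Profitabilities (E/h, kJ/s): B 4.62, A 1.67, C 0.642, H 0.56. Add prey in this order while the next type's profitability exceeds the intake rate on those already taken.
Rate on top 1: 1.989. A: 1.67 < 1.989 → exclude; stop.
Optimal diet: B — 1 of 4 types.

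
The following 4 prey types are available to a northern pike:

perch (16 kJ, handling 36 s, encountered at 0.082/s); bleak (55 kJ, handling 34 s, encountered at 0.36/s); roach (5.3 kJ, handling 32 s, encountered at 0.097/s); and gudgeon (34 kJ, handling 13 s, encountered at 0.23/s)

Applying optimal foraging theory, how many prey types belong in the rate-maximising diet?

Profitabilities (E/h, kJ/s): gudgeon 2.62, bleak 1.62, perch 0.444, roach 0.166. Add prey in this order while the next type's profitability exceeds the intake rate on those already taken.
Rate on top 1: 1.96. bleak: 1.62 < 1.96 → exclude; stop.
Optimal diet: gudgeon — 1 of 4 types.

1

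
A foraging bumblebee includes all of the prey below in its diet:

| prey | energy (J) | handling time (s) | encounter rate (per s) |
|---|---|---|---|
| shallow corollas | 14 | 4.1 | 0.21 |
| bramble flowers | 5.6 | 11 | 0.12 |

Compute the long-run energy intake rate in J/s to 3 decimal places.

R = Σλ_iE_i / (1 + Σλ_ih_i)
Numerator: 0.21×14 + 0.12×5.6 = 3.612
Denominator: 1 + 0.21×4.1 + 0.12×11 = 3.181
R = 3.612/3.181 = 1.135 J/s

1.135 J/s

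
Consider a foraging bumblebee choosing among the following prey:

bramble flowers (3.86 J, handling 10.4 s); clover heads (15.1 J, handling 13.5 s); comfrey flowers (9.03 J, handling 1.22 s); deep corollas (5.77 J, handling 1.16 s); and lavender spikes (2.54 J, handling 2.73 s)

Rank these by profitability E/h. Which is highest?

In descending order of E/h:
comfrey flowers: 9.03/1.22 = 7.4 J/s
deep corollas: 5.77/1.16 = 4.97 J/s
clover heads: 15.1/13.5 = 1.12 J/s
lavender spikes: 2.54/2.73 = 0.93 J/s
bramble flowers: 3.86/10.4 = 0.371 J/s

comfrey flowers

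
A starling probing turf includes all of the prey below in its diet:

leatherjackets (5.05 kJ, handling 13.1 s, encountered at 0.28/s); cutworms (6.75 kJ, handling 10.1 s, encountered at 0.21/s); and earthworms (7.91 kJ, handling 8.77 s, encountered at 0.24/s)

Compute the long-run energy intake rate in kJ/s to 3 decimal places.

Energy encountered per unit search time: 0.28×5.05 + 0.21×6.75 + 0.24×7.91 = 4.73 kJ/s.
Handling time per unit search time: 0.28×13.1 + 0.21×10.1 + 0.24×8.77 = 7.894.
Rate = 4.73/(1 + 7.894) = 0.5318 kJ/s.

0.532 kJ/s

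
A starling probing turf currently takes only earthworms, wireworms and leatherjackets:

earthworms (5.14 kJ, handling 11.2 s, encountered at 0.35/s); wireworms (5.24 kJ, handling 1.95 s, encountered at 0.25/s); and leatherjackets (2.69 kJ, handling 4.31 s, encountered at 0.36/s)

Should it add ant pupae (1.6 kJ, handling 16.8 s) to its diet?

No

On earthworms, wireworms and leatherjackets alone, R = ΣλE/(1+Σλh) = 4.077/6.959 = 0.5859 kJ/s.
ant pupae: E/h = 1.6/16.8 = 0.09524 kJ/s.
Since 0.09524 < R, time spent handling ant pupae is better spent searching.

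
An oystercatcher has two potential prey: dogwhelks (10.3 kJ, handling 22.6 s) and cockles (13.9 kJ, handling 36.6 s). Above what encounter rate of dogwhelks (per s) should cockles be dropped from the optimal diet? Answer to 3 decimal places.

At the threshold, the rate on dogwhelks alone equals the profitability of cockles: λ·10.3/(1 + λ·22.6) = 13.9/36.6 = 0.3798.
Rearranging, λ(10.3 − 0.3798×22.6) = 0.3798, so λ = 0.3798/1.717 = 0.2212 per s.

0.221 per s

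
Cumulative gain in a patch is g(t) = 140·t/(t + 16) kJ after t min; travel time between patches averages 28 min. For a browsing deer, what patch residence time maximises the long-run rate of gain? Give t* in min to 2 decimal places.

Optimal t* satisfies g'(t*) = g(t*)/(T + t*).
g'(t) = 140·16/(t + 16)². Setting 140·16/(t+16)² = 140t/[(t+16)(28+t)] gives 16(28+t) = t(t+16), so t² = 16×28 = 448.
t* = √448 = 21.17 min.

21.17 min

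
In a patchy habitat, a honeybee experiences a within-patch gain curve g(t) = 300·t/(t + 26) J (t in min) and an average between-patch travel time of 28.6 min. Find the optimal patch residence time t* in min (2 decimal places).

27.27 min

By the marginal value theorem, leave when the instantaneous gain rate g'(t) equals the habitat-wide average g(t)/(T + t).
g'(t) = 300·26/(t + 26)². Setting 300·26/(t+26)² = 300t/[(t+26)(28.6+t)] gives 26(28.6+t) = t(t+26), so t² = 26×28.6 = 743.6.
t* = √743.6 = 27.27 min.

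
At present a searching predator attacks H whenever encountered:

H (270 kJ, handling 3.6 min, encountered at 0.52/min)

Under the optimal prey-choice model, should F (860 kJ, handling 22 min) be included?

On H alone, R = ΣλE/(1+Σλh) = 140.4/2.872 = 48.89 kJ/min.
F: E/h = 860/22 = 39.09 kJ/min.
39.09 < 48.89, so adding F would lower the average — exclude it.

No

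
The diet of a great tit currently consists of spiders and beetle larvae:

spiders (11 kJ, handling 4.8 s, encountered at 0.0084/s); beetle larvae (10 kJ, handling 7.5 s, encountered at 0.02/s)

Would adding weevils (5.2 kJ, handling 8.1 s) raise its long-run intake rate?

Current rate: (0.0084×11 + 0.02×10)/(1 + 0.0084×4.8 + 0.02×7.5) = 0.2456 kJ/s.
weevils: E/h = 5.2/8.1 = 0.642 kJ/s.
Since 0.642 > R, including weevils increases the long-run rate.

Yes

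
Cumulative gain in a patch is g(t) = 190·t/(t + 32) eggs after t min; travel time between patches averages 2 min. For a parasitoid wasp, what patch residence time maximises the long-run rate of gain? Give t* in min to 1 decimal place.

Optimal t* satisfies g'(t*) = g(t*)/(T + t*).
g'(t) = 190·32/(t + 32)². Setting 190·32/(t+32)² = 190t/[(t+32)(2+t)] gives 32(2+t) = t(t+32), so t² = 32×2 = 64.
t* = √64 = 8 min.

8.0 min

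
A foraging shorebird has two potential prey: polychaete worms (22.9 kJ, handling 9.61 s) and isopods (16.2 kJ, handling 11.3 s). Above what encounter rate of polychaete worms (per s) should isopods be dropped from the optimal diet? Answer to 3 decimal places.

0.157 per s

At the threshold, the rate on polychaete worms alone equals the profitability of isopods: λ·22.9/(1 + λ·9.61) = 16.2/11.3 = 1.434.
Rearranging, λ(22.9 − 1.434×9.61) = 1.434, so λ = 1.434/9.123 = 0.1571 per s.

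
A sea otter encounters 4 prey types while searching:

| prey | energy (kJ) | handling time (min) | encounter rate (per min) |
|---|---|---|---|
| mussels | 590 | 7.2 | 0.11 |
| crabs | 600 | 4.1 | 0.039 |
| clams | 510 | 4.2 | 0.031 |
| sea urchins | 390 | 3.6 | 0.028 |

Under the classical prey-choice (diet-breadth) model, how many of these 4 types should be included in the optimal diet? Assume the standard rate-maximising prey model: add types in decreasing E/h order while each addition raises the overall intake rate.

Rank by E/h (kJ/min): crabs 146, clams 121, sea urchins 108, mussels 81.9. Include each in turn until the next type's E/h falls below the running intake rate.
Rate on top 1: 20.17. clams: 121 > 20.17 → include.
Rate on top 2: 30.39. sea urchins: 108 > 30.39 → include.
Rate on top 3: 36.04. mussels: 81.9 > 36.04 → include.
Optimal diet: crabs, clams, sea urchins, mussels — 4 of 4 types.

4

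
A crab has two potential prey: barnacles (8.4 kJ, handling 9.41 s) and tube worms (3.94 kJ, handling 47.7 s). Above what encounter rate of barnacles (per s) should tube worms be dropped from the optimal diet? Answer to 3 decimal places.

0.011 per s

The zero-one rule: include tube worms iff E₂/h₂ > λE₁/(1+λh₁). Equality gives the switch point.
λE₁h₂ = E₂ + λE₂h₁ ⇒ λ = E₂/(E₁h₂ − E₂h₁) = 3.94/(400.7 − 37.08) = 0.01084 per s.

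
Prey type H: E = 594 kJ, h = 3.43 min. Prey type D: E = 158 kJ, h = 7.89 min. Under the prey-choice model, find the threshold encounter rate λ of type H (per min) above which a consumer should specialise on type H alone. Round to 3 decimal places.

0.038 per min

Drop type D once their profitability E₂/h₂ falls below the rate achievable on type H alone: E₂/h₂ = λE₁/(1 + λh₁).
Solve for λ: λE₁h₂ = E₂(1 + λh₁) → λ(E₁h₂ − E₂h₁) = E₂ → λ = E₂/(E₁h₂ − E₂h₁).
λ = 158/(594×7.89 − 158×3.43) = 158/4145 = 0.03812 per min.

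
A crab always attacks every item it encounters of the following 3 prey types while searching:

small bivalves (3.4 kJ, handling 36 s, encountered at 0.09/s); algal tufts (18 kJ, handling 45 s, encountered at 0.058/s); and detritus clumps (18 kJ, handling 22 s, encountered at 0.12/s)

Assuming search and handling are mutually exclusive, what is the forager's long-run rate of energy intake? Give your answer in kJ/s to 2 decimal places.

0.37 kJ/s

R = Σλ_iE_i / (1 + Σλ_ih_i)
Numerator: 0.09×3.4 + 0.058×18 + 0.12×18 = 3.51
Denominator: 1 + 0.09×36 + 0.058×45 + 0.12×22 = 9.49
R = 3.51/9.49 = 0.3699 kJ/s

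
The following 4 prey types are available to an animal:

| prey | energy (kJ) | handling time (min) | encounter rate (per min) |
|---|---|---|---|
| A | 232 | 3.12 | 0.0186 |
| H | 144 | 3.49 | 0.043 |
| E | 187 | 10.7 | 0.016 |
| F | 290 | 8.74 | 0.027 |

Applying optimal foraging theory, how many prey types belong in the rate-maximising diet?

Profitabilities (E/h, kJ/min): A 74.4, H 41.3, F 33.2, E 17.5. Add prey in this order while the next type's profitability exceeds the intake rate on those already taken.
Rate on top 1: 4.079. H: 41.3 > 4.079 → include.
Rate on top 2: 8.697. F: 33.2 > 8.697 → include.
Rate on top 3: 12.7. E: 17.5 > 12.7 → include.
Optimal diet: A, H, F, E — 4 of 4 types.

4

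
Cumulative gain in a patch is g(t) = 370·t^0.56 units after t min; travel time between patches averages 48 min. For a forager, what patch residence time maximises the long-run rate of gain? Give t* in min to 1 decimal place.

By the marginal value theorem, leave when the instantaneous gain rate g'(t) equals the habitat-wide average g(t)/(T + t).
g'(t) = 0.56·370·t^-0.44. Setting 0.56·370·t^-0.44 = 370·t^0.56/(48+t) gives 0.56(48+t) = t, so 0.44·t = 0.56×48.
t* = 0.56×48/0.44 = 61.09 min.

61.1 min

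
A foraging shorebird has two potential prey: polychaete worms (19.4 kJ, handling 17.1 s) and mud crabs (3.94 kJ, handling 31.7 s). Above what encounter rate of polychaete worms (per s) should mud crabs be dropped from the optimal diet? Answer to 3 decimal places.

0.007 per s

At the threshold, the rate on polychaete worms alone equals the profitability of mud crabs: λ·19.4/(1 + λ·17.1) = 3.94/31.7 = 0.1243.
Rearranging, λ(19.4 − 0.1243×17.1) = 0.1243, so λ = 0.1243/17.27 = 0.007195 per s.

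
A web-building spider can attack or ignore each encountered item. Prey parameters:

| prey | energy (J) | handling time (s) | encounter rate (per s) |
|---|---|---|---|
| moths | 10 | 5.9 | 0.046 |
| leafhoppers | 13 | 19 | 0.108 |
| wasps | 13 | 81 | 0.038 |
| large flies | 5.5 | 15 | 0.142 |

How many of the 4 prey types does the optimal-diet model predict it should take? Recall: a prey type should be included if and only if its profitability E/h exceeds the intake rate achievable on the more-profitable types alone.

Profitabilities (E/h, J/s): moths 1.69, leafhoppers 0.684, large flies 0.367, wasps 0.16. Add prey in this order while the next type's profitability exceeds the intake rate on those already taken.
Rate on top 1: 0.3618. leafhoppers: 0.684 > 0.3618 → include.
Rate on top 2: 0.5609. large flies: 0.367 < 0.5609 → exclude; stop.
Optimal diet: moths, leafhoppers — 2 of 4 types.

2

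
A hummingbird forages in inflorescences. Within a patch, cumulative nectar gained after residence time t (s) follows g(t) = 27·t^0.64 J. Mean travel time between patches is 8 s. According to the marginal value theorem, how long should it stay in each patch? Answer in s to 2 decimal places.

Optimal t* satisfies g'(t*) = g(t*)/(T + t*).
g'(t) = 0.64·27·t^-0.36. Setting 0.64·27·t^-0.36 = 27·t^0.64/(8+t) gives 0.64(8+t) = t, so 0.36·t = 0.64×8.
t* = 0.64×8/0.36 = 14.22 s.

14.22 s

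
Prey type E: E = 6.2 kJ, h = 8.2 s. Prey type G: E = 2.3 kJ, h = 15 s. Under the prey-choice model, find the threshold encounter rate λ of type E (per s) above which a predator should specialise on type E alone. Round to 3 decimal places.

At the threshold, the rate on type E alone equals the profitability of type G: λ·6.2/(1 + λ·8.2) = 2.3/15 = 0.1533.
Rearranging, λ(6.2 − 0.1533×8.2) = 0.1533, so λ = 0.1533/4.943 = 0.03102 per s.

0.031 per s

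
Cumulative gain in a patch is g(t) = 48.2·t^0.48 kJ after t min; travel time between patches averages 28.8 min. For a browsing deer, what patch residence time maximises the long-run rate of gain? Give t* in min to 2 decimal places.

Optimal t* satisfies g'(t*) = g(t*)/(T + t*).
g'(t) = 0.48·48.2·t^-0.52. Setting 0.48·48.2·t^-0.52 = 48.2·t^0.48/(28.8+t) gives 0.48(28.8+t) = t, so 0.52·t = 0.48×28.8.
t* = 0.48×28.8/0.52 = 26.58 min.

26.58 min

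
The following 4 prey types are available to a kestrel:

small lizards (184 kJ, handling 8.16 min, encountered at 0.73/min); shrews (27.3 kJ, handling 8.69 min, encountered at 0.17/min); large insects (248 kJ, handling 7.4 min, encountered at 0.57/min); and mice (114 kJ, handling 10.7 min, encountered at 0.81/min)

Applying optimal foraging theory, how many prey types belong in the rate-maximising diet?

E/h in descending order: large insects 33.5, small lizards 22.5, mice 10.7, shrews 3.14 kJ/min. The optimal diet is the largest prefix of this list for which every included type satisfies E_i/h_i > R on the types above it.
Rate on top 1: 27.09. small lizards: 22.5 < 27.09 → exclude; stop.
Optimal diet: large insects — 1 of 4 types.

1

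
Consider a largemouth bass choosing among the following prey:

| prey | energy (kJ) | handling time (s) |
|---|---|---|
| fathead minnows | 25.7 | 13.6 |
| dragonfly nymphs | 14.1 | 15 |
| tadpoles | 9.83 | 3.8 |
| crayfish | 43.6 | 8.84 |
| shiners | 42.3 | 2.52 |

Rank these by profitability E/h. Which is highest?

shiners

Profitability E/h (kJ/s): fathead minnows = 25.7/13.6 = 1.89, dragonfly nymphs = 14.1/15 = 0.94, tadpoles = 9.83/3.8 = 2.59, crayfish = 43.6/8.84 = 4.93, shiners = 42.3/2.52 = 16.8.
Ranked: shiners > crayfish > tadpoles > fathead minnows > dragonfly nymphs.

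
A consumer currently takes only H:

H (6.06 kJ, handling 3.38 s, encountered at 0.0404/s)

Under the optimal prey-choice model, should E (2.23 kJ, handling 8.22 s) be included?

Intake rate on the current diet: R = (0.0404×6.06) / (1 + 0.0404×3.38) = 0.2448/1.137 = 0.2154 kJ/s.
Profitability of E: 2.23/8.22 = 0.2713 kJ/s.
Since 0.2713 > R, including E increases the long-run rate.

Yes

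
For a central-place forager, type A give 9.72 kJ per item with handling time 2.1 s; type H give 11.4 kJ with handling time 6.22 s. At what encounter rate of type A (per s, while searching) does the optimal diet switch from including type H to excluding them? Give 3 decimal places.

The zero-one rule: include type H iff E₂/h₂ > λE₁/(1+λh₁). Equality gives the switch point.
λE₁h₂ = E₂ + λE₂h₁ ⇒ λ = E₂/(E₁h₂ − E₂h₁) = 11.4/(60.46 − 23.94) = 0.3122 per s.

0.312 per s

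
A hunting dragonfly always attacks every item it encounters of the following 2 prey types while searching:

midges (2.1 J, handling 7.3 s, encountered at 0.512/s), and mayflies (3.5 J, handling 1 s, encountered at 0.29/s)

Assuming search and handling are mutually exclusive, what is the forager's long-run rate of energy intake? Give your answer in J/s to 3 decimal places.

Energy encountered per unit search time: 0.512×2.1 + 0.29×3.5 = 2.09 J/s.
Handling time per unit search time: 0.512×7.3 + 0.29×1 = 4.028.
Rate = 2.09/(1 + 4.028) = 0.4157 J/s.

0.416 J/s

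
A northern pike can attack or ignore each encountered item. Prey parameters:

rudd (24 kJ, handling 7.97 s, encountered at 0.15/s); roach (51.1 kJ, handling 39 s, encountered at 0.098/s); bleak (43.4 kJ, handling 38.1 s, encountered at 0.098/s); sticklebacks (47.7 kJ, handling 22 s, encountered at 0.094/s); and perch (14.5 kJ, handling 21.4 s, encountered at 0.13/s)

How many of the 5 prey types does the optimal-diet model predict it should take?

2

Profitabilities (E/h, kJ/s): rudd 3.01, sticklebacks 2.17, roach 1.31, bleak 1.14, perch 0.678. Add prey in this order while the next type's profitability exceeds the intake rate on those already taken.
Rate on top 1: 1.64. sticklebacks: 2.17 > 1.64 → include.
Rate on top 2: 1.896. roach: 1.31 < 1.896 → exclude; stop.
Optimal diet: rudd, sticklebacks — 2 of 5 types.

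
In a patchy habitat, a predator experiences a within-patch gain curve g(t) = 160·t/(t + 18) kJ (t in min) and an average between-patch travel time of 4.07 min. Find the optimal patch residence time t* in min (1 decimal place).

8.6 min

Optimal t* satisfies g'(t*) = g(t*)/(T + t*).
g'(t) = 160·18/(t + 18)². Setting 160·18/(t+18)² = 160t/[(t+18)(4.07+t)] gives 18(4.07+t) = t(t+18), so t² = 18×4.07 = 73.26.
t* = √73.26 = 8.559 min.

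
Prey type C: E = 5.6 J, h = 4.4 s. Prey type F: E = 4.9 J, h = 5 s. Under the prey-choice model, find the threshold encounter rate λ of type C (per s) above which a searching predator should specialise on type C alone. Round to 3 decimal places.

0.761 per s

Drop type F once their profitability E₂/h₂ falls below the rate achievable on type C alone: E₂/h₂ = λE₁/(1 + λh₁).
Solve for λ: λE₁h₂ = E₂(1 + λh₁) → λ(E₁h₂ − E₂h₁) = E₂ → λ = E₂/(E₁h₂ − E₂h₁).
λ = 4.9/(5.6×5 − 4.9×4.4) = 4.9/6.44 = 0.7609 per s.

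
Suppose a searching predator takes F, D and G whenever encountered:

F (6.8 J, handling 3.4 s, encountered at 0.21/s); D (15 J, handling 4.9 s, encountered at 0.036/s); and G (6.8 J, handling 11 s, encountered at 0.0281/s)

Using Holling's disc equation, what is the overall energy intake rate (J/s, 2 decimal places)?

R = Σλ_iE_i / (1 + Σλ_ih_i)
Numerator: 0.21×6.8 + 0.036×15 + 0.0281×6.8 = 2.159
Denominator: 1 + 0.21×3.4 + 0.036×4.9 + 0.0281×11 = 2.2
R = 2.159/2.2 = 0.9816 J/s

0.98 J/s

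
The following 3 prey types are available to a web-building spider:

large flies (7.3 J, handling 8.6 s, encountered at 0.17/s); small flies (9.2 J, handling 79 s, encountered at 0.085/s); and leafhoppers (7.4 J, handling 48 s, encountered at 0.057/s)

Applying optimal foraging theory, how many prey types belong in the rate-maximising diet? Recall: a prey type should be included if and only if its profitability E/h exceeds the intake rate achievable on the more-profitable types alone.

Rank by E/h (J/s): large flies 0.849, leafhoppers 0.154, small flies 0.116. Include each in turn until the next type's E/h falls below the running intake rate.
Rate on top 1: 0.5041. leafhoppers: 0.154 < 0.5041 → exclude; stop.
Optimal diet: large flies — 1 of 3 types.

1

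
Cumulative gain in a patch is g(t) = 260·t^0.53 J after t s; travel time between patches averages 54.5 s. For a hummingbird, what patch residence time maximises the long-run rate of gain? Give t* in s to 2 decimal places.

61.46 s

Maximise g(t)/(T+t): set derivative to zero → g'(t)(T+t) = g(t).
g'(t) = 0.53·260·t^-0.47. Setting 0.53·260·t^-0.47 = 260·t^0.53/(54.5+t) gives 0.53(54.5+t) = t, so 0.47·t = 0.53×54.5.
t* = 0.53×54.5/0.47 = 61.46 s.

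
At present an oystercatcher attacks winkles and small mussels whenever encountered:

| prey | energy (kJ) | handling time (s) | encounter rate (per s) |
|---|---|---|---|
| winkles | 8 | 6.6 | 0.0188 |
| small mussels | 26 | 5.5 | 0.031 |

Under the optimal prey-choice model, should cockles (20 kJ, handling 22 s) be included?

Yes

Current rate: (0.0188×8 + 0.031×26)/(1 + 0.0188×6.6 + 0.031×5.5) = 0.7388 kJ/s.
cockles: E/h = 20/22 = 0.9091 kJ/s.
0.9091 > 0.7388, so adding cockles raises the average — include it.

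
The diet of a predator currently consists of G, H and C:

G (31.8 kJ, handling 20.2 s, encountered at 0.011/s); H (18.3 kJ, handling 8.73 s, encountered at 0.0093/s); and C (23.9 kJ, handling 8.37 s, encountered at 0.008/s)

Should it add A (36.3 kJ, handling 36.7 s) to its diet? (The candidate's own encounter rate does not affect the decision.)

Yes

On G, H and C alone, R = ΣλE/(1+Σλh) = 0.7112/1.37 = 0.519 kJ/s.
A: E/h = 36.3/36.7 = 0.9891 kJ/s.
0.9891 > 0.519, so adding A raises the average — include it.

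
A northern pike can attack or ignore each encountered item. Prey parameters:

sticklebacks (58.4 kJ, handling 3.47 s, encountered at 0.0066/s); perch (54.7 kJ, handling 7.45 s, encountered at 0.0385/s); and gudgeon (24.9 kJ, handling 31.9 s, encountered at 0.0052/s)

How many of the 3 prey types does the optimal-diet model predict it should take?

E/h in descending order: sticklebacks 16.8, perch 7.34, gudgeon 0.781 kJ/s. The optimal diet is the largest prefix of this list for which every included type satisfies E_i/h_i > R on the types above it.
Rate on top 1: 0.3768. perch: 7.34 > 0.3768 → include.
Rate on top 2: 1.902. gudgeon: 0.781 < 1.902 → exclude; stop.
Optimal diet: sticklebacks, perch — 2 of 3 types.

2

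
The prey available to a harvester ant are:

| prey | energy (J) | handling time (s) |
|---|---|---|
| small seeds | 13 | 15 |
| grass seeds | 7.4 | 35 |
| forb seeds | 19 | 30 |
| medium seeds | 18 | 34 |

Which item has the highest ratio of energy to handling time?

small seeds

In descending order of E/h:
small seeds: 13/15 = 0.867 J/s
forb seeds: 19/30 = 0.633 J/s
medium seeds: 18/34 = 0.529 J/s
grass seeds: 7.4/35 = 0.211 J/s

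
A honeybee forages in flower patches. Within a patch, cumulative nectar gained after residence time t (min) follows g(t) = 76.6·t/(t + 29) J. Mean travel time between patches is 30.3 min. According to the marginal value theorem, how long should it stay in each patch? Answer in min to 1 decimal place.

29.6 min

By the marginal value theorem, leave when the instantaneous gain rate g'(t) equals the habitat-wide average g(t)/(T + t).
g'(t) = 76.6·29/(t + 29)². Setting 76.6·29/(t+29)² = 76.6t/[(t+29)(30.3+t)] gives 29(30.3+t) = t(t+29), so t² = 29×30.3 = 878.7.
t* = √878.7 = 29.64 min.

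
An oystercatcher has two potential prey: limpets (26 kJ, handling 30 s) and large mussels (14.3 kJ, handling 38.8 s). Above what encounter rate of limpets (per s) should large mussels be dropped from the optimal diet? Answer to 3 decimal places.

The zero-one rule: include large mussels iff E₂/h₂ > λE₁/(1+λh₁). Equality gives the switch point.
λE₁h₂ = E₂ + λE₂h₁ ⇒ λ = E₂/(E₁h₂ − E₂h₁) = 14.3/(1009 − 429) = 0.02466 per s.

0.025 per s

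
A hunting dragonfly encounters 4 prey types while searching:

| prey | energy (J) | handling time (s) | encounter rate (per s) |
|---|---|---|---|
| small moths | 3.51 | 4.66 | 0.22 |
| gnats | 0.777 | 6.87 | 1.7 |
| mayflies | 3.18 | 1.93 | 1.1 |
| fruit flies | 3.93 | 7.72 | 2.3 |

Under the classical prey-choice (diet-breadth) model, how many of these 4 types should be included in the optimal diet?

E/h in descending order: mayflies 1.65, small moths 0.753, fruit flies 0.509, gnats 0.113 J/s. The optimal diet is the largest prefix of this list for which every included type satisfies E_i/h_i > R on the types above it.
Rate on top 1: 1.12. small moths: 0.753 < 1.12 → exclude; stop.
Optimal diet: mayflies — 1 of 4 types.

1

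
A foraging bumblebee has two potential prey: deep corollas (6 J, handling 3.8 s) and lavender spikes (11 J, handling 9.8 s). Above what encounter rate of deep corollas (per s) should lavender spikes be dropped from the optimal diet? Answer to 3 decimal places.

At the threshold, the rate on deep corollas alone equals the profitability of lavender spikes: λ·6/(1 + λ·3.8) = 11/9.8 = 1.122.
Rearranging, λ(6 − 1.122×3.8) = 1.122, so λ = 1.122/1.735 = 0.6471 per s.

0.647 per s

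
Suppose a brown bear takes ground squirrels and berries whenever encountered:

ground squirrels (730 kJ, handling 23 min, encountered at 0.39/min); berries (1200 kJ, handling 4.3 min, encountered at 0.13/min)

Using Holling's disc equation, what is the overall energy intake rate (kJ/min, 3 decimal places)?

41.856 kJ/min

Energy encountered per unit search time: 0.39×730 + 0.13×1200 = 440.7 kJ/min.
Handling time per unit search time: 0.39×23 + 0.13×4.3 = 9.529.
Rate = 440.7/(1 + 9.529) = 41.86 kJ/min.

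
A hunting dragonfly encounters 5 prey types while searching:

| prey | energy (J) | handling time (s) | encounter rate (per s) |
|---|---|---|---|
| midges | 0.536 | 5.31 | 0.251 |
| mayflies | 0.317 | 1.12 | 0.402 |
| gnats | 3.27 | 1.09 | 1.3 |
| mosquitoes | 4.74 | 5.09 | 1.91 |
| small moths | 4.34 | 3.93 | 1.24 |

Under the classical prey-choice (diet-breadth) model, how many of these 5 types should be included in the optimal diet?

1

Rank by E/h (J/s): gnats 3, small moths 1.1, mosquitoes 0.931, mayflies 0.283, midges 0.101. Include each in turn until the next type's E/h falls below the running intake rate.
Rate on top 1: 1.759. small moths: 1.1 < 1.759 → exclude; stop.
Optimal diet: gnats — 1 of 5 types.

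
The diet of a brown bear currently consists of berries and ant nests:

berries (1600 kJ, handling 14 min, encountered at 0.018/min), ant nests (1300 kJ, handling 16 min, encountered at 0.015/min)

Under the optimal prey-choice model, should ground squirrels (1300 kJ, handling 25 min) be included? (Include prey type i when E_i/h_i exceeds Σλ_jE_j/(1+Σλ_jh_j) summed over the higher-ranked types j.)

Yes

Current rate: (0.018×1600 + 0.015×1300)/(1 + 0.018×14 + 0.015×16) = 32.37 kJ/min.
Profitability of ground squirrels: 1300/25 = 52 kJ/min.
52 > 32.37, so adding ground squirrels raises the average — include it.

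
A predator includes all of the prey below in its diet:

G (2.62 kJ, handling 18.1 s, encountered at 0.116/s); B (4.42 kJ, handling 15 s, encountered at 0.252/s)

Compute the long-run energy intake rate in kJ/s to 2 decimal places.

0.21 kJ/s

R = (0.116×2.62 + 0.252×4.42) / (1 + 0.116×18.1 + 0.252×15) = 1.418/6.88 = 0.2061 kJ/s.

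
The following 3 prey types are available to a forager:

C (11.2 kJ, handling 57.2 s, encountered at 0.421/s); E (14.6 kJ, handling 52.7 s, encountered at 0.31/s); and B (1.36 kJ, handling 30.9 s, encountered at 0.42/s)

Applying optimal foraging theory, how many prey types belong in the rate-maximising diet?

Rank by E/h (kJ/s): E 0.277, C 0.196, B 0.044. Include each in turn until the next type's E/h falls below the running intake rate.
Rate on top 1: 0.2611. C: 0.196 < 0.2611 → exclude; stop.
Optimal diet: E — 1 of 3 types.

1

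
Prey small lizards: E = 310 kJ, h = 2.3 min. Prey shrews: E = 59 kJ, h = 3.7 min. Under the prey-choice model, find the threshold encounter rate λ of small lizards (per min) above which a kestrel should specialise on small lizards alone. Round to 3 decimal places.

0.058 per min

At the threshold, the rate on small lizards alone equals the profitability of shrews: λ·310/(1 + λ·2.3) = 59/3.7 = 15.95.
Rearranging, λ(310 − 15.95×2.3) = 15.95, so λ = 15.95/273.3 = 0.05834 per min.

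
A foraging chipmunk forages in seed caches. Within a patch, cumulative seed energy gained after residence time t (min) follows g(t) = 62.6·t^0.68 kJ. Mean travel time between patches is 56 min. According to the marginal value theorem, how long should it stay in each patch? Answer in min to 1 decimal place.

119.0 min

Maximise g(t)/(T+t): set derivative to zero → g'(t)(T+t) = g(t).
g'(t) = 0.68·62.6·t^-0.32. Setting 0.68·62.6·t^-0.32 = 62.6·t^0.68/(56+t) gives 0.68(56+t) = t, so 0.32·t = 0.68×56.
t* = 0.68×56/0.32 = 119 min.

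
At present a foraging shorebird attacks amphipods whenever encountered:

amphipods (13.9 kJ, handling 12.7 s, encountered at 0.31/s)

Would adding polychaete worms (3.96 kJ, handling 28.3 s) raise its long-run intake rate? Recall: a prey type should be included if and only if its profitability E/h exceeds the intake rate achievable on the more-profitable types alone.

Intake rate on the current diet: R = (0.31×13.9) / (1 + 0.31×12.7) = 4.309/4.937 = 0.8728 kJ/s.
polychaete worms: E/h = 3.96/28.3 = 0.1399 kJ/s.
Since 0.1399 < R, time spent handling polychaete worms is better spent searching.

No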